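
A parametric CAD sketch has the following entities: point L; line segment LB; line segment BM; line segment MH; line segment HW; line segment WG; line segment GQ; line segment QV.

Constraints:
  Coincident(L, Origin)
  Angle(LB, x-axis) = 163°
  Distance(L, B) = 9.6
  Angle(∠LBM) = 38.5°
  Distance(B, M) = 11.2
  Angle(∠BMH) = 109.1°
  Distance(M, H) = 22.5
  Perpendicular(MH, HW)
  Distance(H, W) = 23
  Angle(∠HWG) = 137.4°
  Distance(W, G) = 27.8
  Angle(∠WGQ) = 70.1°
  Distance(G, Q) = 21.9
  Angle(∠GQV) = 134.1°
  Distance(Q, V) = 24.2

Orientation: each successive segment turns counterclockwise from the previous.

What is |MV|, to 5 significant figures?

1.6181

L is at the origin; LB runs at 163.0° with length 9.6, so B = (-9.1805, 2.8068). ∠LBM = 38.5° gives BM at -55.500° from the x-axis; with |BM| = 11.2, M = (-2.8368, -6.4234). ∠BMH = 109.1° gives MH at 15.400° from the x-axis; with |MH| = 22.5, H = (18.855, -0.44843). MH is perpendicular to HW, so HW runs at 105.40°; with |HW| = 23.0, W = (12.748, 21.726). ∠HWG = 137.4° gives WG at 148.00° from the x-axis; with |WG| = 27.8, G = (-10.828, 36.458). ∠WGQ = 70.1° gives GQ at -102.10° from the x-axis; with |GQ| = 21.9, Q = (-15.419, 15.044). ∠GQV = 134.1° gives QV at -56.200° from the x-axis; with |QV| = 24.2, V = (-1.9564, -5.0658). Then |MV| = |V − M| = 1.6181.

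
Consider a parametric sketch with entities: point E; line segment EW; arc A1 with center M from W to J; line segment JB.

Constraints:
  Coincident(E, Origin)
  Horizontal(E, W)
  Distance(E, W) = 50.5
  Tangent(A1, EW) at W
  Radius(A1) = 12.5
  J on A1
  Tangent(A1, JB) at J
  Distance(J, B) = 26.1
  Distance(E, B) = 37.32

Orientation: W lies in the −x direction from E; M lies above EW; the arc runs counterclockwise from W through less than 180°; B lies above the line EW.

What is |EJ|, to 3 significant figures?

40.5

Checks: |MJ| = 12.50 ✓; ∠(MJ, JB) = 90.00° ✓; |JB| = 26.10 ✓; |EB| = 37.32 ✓.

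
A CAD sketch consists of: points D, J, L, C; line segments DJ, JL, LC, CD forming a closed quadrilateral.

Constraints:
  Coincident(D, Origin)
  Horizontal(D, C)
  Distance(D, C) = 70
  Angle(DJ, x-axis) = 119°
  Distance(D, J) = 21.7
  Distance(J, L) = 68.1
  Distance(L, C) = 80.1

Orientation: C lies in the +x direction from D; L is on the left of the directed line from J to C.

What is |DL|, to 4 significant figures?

78.54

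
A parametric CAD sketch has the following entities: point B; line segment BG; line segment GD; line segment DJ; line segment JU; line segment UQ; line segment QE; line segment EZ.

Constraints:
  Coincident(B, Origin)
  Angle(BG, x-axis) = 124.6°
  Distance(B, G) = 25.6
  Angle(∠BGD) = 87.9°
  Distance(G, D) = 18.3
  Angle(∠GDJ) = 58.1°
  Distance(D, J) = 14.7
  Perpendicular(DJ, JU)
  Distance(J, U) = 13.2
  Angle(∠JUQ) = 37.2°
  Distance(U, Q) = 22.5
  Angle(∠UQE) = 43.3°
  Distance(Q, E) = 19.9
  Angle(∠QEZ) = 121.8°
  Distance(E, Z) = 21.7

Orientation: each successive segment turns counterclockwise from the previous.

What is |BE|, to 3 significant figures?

10.5

B is at the origin; BG runs at 124.6° with length 25.6, so G = (-14.5, 21.1). ∠BGD = 87.9° gives GD at -143° from the x-axis; with |GD| = 18.3, D = (-29.2, 10.1). ∠GDJ = 58.1° gives DJ at -21.4° from the x-axis; with |DJ| = 14.7, J = (-15.5, 4.77). DJ is perpendicular to JU, so JU runs at 68.6°; with |JU| = 13.2, U = (-10.7, 17.1). ∠JUQ = 37.2° gives UQ at -149° from the x-axis; with |UQ| = 22.5, Q = (-29.9, 5.34). ∠UQE = 43.3° gives QE at -11.9° from the x-axis; with |QE| = 19.9, E = (-10.4, 1.24). Then |BE| = |E − B| = 10.5.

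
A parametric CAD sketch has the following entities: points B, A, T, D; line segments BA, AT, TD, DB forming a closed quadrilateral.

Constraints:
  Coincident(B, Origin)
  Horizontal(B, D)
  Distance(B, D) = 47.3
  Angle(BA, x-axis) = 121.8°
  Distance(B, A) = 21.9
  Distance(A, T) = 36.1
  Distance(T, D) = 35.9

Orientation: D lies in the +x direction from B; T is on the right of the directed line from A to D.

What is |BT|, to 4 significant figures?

14.98

B is at the origin; B and D share the same y with |BD| = 47.3 and D in +x, so D = (47.3, 0). BA runs at 121.8° with |BA| = 21.9, so A = (-11.54, 18.61). T is determined by |AT| = 36.1 and |TD| = 35.9 together: it lies at the intersection of circle(A, 36.1) and circle(D, 35.9). With |AD| = 61.71, the foot of the radical line on AD is 30.97 from A and the perpendicular offset is √(36.1² − 30.97²) = 18.54. Taking the right-of-AD solution: T = (12.40, -8.408).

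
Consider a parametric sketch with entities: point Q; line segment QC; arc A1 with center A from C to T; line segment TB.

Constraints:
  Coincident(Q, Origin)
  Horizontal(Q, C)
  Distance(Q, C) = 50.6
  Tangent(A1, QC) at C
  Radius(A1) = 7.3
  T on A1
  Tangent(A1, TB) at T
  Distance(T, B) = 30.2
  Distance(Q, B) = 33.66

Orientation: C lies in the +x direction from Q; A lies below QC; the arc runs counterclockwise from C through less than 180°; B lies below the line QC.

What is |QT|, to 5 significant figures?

45.486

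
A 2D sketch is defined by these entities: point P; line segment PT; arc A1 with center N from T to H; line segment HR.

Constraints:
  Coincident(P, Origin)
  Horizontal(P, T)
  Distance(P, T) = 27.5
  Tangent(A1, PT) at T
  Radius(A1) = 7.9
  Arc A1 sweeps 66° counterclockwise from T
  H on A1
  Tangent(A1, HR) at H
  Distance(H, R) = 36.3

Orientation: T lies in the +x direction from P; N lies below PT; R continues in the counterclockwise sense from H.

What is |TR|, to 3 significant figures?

43.8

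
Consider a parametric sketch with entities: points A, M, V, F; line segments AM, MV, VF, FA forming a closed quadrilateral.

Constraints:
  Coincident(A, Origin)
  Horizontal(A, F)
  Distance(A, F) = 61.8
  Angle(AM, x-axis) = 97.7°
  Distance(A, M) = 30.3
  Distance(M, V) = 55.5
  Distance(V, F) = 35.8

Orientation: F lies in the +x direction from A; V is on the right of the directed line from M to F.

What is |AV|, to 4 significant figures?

32.48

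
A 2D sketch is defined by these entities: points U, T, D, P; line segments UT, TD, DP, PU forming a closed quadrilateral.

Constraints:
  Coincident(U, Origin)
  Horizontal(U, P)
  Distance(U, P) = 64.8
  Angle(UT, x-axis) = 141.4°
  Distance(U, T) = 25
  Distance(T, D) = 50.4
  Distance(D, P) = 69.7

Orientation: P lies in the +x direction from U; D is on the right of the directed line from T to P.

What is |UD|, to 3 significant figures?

30.1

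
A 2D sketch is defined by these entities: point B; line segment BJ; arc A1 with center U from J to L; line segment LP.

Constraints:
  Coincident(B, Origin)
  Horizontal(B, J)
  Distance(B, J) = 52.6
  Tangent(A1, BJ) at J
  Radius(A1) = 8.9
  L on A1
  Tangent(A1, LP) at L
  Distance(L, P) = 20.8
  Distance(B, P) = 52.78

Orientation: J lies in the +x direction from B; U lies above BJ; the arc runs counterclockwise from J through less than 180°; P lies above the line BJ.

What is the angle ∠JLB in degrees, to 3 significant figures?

53.6°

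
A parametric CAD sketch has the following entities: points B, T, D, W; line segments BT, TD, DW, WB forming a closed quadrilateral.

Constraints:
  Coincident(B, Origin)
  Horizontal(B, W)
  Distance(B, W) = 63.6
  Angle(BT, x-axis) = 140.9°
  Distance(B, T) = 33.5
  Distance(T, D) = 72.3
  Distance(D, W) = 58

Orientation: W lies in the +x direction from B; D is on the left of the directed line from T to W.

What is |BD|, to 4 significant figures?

65.52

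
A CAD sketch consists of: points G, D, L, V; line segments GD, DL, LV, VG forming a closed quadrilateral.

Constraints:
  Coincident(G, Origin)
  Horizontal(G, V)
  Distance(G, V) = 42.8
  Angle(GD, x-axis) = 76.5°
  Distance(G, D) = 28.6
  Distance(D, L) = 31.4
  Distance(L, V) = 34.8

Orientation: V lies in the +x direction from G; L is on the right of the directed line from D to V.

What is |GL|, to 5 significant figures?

8.9206

Checks: |DL| = 31.40 ✓; |LV| = 34.80 ✓.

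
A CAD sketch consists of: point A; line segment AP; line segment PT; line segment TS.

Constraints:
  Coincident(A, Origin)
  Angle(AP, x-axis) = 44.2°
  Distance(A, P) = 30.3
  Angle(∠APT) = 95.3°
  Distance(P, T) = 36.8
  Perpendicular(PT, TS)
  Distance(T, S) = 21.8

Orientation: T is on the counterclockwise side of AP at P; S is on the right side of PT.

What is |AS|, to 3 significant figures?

65.3

A is at the origin; AP runs at 44.2° with length 30.3, so P = 30.3·(cos 44.2°, sin 44.2°) = (21.7, 21.1). ∠APT = 95.3°, so PT runs at 44.2° + (180° − 95.3°) = 129° from the x-axis; with |PT| = 36.8, T = P + 36.8·(cos 129°, sin 129°) = (-1.39, 49.8). PT ⟂ TS; with |TS| = 21.8 on the right of PT, S = T + 21.8·(0.778, 0.628) = (15.6, 63.5). Then |AS| = |S − A| = 65.3.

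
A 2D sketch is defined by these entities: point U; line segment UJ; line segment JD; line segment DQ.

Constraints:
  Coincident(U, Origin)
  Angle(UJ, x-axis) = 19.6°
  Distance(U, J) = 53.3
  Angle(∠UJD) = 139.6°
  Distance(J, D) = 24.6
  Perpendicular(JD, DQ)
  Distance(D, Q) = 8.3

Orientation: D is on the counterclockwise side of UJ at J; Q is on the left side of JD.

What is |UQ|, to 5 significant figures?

70.275

∠UJD = 139.6°, so JD runs at 19.6° + (180° − 139.6°) = 60.000° from the x-axis; with |JD| = 24.6, D = J + 24.6·(cos 60.000°, sin 60.000°) = (62.512, 39.184). JD is perpendicular to DQ; with |DQ| = 8.3 on the left of JD, Q = D + 8.3·(-0.86603, 0.50000) = (55.324, 43.334). Then |UQ| = |Q − U| = 70.275.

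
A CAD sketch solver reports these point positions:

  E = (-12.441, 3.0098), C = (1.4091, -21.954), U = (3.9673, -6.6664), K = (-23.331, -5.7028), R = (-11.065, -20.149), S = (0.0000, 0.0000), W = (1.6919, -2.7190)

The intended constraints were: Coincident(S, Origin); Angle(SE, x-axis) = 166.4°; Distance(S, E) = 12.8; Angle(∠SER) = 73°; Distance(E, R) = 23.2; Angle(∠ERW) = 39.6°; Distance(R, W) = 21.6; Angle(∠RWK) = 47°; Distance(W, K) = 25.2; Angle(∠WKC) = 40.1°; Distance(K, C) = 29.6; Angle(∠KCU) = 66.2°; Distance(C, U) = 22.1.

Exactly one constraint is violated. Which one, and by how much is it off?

Distance(C, U) = 22.1 — off by 6.60.

S = (0.00, 0.00) ✓; SE at 166.4° ✓; |SE| = 12.80 ✓; ∠SER = 73.00° ✓; |ER| = 23.20 ✓; ∠ERW = 39.60° ✓; |RW| = 21.60 ✓; ∠RWK = 47.00° ✓; |WK| = 25.20 ✓; ∠WKC = 40.10° ✓; |KC| = 29.60 ✓; ∠KCU = 66.20° ✓; |CU| = 15.50 ✗.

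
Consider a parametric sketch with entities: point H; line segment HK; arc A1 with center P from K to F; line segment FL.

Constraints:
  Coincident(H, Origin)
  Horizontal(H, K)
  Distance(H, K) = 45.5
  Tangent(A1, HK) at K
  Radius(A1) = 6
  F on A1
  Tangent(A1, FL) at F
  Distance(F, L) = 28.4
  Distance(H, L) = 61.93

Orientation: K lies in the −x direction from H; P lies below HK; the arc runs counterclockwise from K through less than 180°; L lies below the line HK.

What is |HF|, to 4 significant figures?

51.85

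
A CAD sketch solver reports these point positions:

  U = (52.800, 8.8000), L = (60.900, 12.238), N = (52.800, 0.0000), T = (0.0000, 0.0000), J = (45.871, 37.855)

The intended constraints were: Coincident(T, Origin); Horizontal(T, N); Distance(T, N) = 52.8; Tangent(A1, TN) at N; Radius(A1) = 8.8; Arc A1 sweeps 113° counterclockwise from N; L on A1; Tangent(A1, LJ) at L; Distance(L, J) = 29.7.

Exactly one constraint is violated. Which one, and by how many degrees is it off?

Tangent(A1, LJ) at L — off by 7.40°.

T = (0.00, 0.00) ✓; T.y = 0.00, N.y = 0.00 ✓; |TN| = 52.80 ✓; ∠(UN, NT) = 90.00° ✓; |UN| = 8.800 ✓; bearing(U→L) − bearing(U→N) = 113.0° ✓; |UL| = 8.799 ✓; ∠(UL, LJ) = 82.60° ✗; |LJ| = 29.70 ✓.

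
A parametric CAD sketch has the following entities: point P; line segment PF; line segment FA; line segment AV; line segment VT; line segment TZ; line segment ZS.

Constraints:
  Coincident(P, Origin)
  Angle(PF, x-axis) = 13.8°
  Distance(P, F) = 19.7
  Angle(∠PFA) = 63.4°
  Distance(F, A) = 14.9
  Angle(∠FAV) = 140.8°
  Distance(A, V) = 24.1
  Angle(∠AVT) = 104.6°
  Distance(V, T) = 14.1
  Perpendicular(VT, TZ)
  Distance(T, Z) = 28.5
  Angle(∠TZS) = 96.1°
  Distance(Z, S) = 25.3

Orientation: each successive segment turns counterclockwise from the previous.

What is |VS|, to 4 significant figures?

33.09

The perpendicularity gives TZ at right angles to VT, so TZ runs at -25.00°; with |TZ| = 28.5, Z = (5.641, -4.427). ∠TZS = 96.1° gives ZS at 58.90° from the x-axis; with |ZS| = 25.3, S = (18.71, 17.24). Then |VS| = |S − V| = 33.09.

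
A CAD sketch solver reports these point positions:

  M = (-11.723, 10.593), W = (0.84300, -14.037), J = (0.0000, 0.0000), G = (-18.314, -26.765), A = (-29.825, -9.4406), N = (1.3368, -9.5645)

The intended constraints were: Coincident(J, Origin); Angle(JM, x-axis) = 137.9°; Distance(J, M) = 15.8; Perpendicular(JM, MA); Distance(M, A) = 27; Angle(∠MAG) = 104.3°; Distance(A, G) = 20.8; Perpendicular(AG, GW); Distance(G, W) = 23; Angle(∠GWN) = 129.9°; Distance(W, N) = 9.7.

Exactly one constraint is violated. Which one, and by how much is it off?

Distance(W, N) = 9.7 — off by 5.20.

J = (0.00, 0.00) ✓; JM at 137.9° ✓; |JM| = 15.80 ✓; ∠(JM, MA) = 90.00° ✓; |MA| = 27.00 ✓; ∠MAG = 104.3° ✓; |AG| = 20.80 ✓; ∠(AG, GW) = 90.00° ✓; |GW| = 23.00 ✓; ∠GWN = 129.9° ✓; |WN| = 4.500 ✗.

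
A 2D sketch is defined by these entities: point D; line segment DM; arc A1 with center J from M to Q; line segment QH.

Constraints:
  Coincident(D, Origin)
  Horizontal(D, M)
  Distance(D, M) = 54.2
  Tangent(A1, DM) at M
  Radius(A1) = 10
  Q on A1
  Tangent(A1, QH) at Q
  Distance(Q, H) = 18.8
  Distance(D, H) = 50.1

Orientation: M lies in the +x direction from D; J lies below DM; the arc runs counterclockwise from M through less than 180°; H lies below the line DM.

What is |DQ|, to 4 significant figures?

45.14

D is at the origin; D and M share the same y with |DM| = 54.2 and M on the +x side, so M = (54.20, 0.000). Since A1 is tangent to DM there, JM ⟂ DM, so J = M + (0, -10) = (54.20, -10.00). Since JQ ⟂ QH (tangency), |JH| = √(10.0² + 18.8²) = 21.29 regardless of where Q sits on A1. So H lies on both circle(D, 50.1) and circle(J, 21.29); the below-DM intersection is H = (41.94, -27.41). Q is the foot of the tangent from H: Q = (44.28, -8.755).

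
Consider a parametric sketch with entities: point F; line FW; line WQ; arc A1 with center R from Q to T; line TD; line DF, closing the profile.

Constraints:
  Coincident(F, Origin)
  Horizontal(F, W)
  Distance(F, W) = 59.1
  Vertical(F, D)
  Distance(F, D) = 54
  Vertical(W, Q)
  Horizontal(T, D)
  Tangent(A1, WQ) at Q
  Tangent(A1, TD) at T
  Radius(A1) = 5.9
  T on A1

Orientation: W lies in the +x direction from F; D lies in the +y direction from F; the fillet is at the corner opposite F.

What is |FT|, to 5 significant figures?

75.804

The virtual corner opposite F is at (59.100, 54.000). A1 meets WQ tangentially, so RQ is at right angles to WQ and A1 meets TD tangentially, so RT is at right angles to TD, with radius 5.9, so the center R sits 5.9 in from both sides at R = (53.200, 48.100). That places the tangent points at Q = (59.100, 48.100) on WQ and T = (53.200, 54.000) on TD. Then |FT| = |T − F| = 75.804.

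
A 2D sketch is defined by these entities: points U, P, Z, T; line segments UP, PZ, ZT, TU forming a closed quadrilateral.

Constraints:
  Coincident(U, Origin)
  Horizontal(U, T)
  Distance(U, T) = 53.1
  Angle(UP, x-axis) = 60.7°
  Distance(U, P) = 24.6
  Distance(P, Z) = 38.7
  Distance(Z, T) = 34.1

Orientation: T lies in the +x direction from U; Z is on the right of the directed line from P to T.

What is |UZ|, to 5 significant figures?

27.717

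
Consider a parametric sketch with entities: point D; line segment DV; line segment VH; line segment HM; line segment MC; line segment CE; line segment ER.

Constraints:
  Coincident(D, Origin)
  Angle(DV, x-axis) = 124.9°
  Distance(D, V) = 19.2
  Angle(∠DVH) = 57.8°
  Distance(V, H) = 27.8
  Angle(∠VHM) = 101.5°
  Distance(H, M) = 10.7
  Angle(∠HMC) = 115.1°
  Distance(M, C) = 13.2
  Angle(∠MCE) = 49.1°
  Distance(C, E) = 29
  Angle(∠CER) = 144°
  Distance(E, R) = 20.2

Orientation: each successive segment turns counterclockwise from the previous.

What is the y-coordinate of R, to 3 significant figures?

-6.00

∠MCE = 49.1° gives CE at 161° from the x-axis; with |CE| = 29.0, E = (-29.1, 0.0421). ∠CER = 144.0° gives ER at -163° from the x-axis; with |ER| = 20.2, R = (-48.4, -6.00). So R.y = -6.00.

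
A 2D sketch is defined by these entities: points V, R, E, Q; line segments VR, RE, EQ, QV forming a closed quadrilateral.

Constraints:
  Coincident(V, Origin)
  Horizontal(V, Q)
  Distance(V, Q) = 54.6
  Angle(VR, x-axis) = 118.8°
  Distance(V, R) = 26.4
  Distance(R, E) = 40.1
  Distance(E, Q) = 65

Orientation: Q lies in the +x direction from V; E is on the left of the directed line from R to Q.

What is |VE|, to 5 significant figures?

54.015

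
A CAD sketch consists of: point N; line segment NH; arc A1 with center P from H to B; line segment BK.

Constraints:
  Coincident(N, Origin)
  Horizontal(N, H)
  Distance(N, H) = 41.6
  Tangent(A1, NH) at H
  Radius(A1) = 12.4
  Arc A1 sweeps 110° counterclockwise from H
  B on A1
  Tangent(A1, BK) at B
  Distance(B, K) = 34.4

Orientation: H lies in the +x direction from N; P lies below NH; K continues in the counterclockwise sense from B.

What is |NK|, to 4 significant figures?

64.33

N is at the origin; N and H share the same y with |NH| = 41.6 and H on the +x side, so H = (41.60, 0.000). A1 meets NH tangentially, so PH is at right angles to NH, so P = H + (0, -12.4) = (41.60, -12.40). On A1, H sits at bearing 90° from P; a 110° counterclockwise sweep puts B at bearing 200°, so B = P + 12.4·(cos 200°, sin 200°) = (29.95, -16.64). The tangent condition forces PB to be normal to BK, so BK runs along (−sin 200°, cos 200°); with |BK| = 34.4, K = (41.71, -48.97). Then |NK| = |K − N| = 64.33.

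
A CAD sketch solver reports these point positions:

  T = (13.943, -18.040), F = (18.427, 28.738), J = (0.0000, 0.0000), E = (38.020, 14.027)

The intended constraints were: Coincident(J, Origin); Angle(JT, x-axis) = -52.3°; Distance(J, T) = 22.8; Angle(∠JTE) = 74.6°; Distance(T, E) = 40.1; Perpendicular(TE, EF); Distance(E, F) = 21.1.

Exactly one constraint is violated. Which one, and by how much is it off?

Distance(E, F) = 21.1 — off by 3.40.

J = (0.00, 0.00) ✓; JT at -52.30° ✓; |JT| = 22.80 ✓; ∠JTE = 74.60° ✓; |TE| = 40.10 ✓; ∠(TE, EF) = 90.00° ✓; |EF| = 24.50 ✗.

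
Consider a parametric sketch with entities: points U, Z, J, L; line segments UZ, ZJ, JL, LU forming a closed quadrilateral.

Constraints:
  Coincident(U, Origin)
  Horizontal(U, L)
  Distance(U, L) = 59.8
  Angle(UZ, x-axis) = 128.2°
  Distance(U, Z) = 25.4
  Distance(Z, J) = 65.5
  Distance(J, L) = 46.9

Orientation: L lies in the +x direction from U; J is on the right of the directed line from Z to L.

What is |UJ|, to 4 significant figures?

40.10

Checks: |ZJ| = 65.50 ✓; |JL| = 46.90 ✓.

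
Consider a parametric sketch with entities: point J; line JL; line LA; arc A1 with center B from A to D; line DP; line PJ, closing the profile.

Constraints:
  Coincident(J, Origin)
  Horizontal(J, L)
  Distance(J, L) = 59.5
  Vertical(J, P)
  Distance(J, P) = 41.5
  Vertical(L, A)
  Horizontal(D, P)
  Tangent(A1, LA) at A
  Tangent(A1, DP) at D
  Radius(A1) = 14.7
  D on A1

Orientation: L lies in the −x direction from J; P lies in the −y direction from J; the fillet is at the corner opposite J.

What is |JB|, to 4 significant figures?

52.20

J and P share the same x with |JP| = 41.5 and P on the −y side, so P = (0.000, -41.50). The virtual corner opposite J is at (-59.50, -41.50). Tangency of A1 to LA means the radius BA is perpendicular to LA and the tangent condition forces BD to be normal to DP, with radius 14.7, so the center B sits 14.7 in from both sides at B = (-44.80, -26.80). Then |JB| = |B − J| = 52.20.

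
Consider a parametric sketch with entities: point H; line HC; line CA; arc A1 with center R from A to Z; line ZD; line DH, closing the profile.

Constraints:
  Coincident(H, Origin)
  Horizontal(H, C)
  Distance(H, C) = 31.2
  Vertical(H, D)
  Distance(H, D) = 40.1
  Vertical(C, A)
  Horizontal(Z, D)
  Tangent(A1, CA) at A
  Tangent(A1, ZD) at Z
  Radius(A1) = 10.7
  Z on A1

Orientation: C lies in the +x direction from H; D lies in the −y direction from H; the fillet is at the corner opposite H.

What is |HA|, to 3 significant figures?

42.9

H is at the origin; HC is horizontal with |HC| = 31.2 and C on the +x side, so C = (31.2, 0.00). HD is vertical with |HD| = 40.1 and D on the −y side, so D = (0.00, -40.1). The virtual corner opposite H is at (31.2, -40.1). The tangent condition forces RA to be normal to CA and tangency of A1 to ZD means the radius RZ is perpendicular to ZD, with radius 10.7, so the center R sits 10.7 in from both sides at R = (20.5, -29.4). That places the tangent points at A = (31.2, -29.4) on CA and Z = (20.5, -40.1) on ZD. Then |HA| = |A − H| = 42.9.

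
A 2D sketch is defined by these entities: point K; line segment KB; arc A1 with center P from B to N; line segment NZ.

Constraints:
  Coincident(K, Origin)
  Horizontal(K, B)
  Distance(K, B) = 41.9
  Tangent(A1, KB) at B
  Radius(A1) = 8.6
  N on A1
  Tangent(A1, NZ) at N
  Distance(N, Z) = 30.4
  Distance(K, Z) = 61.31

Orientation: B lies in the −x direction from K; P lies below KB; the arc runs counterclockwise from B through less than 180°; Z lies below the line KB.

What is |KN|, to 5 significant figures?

51.353

Checks: |PN| = 8.600 ✓; ∠(PN, NZ) = 90.00° ✓; |NZ| = 30.40 ✓; |KZ| = 61.31 ✓.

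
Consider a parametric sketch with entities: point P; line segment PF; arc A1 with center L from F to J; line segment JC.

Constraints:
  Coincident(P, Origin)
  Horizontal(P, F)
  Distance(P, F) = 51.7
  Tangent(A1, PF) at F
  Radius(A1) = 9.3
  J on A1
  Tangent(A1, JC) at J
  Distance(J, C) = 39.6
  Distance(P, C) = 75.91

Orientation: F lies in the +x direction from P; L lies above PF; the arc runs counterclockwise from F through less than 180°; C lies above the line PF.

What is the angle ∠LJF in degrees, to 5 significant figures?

42.489°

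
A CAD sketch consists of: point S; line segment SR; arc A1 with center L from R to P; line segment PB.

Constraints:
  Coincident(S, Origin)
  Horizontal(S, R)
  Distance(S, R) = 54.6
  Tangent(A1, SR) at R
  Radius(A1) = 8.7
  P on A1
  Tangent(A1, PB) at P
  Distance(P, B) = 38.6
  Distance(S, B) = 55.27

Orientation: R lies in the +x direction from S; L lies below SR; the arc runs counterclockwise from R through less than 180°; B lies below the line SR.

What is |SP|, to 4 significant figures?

46.70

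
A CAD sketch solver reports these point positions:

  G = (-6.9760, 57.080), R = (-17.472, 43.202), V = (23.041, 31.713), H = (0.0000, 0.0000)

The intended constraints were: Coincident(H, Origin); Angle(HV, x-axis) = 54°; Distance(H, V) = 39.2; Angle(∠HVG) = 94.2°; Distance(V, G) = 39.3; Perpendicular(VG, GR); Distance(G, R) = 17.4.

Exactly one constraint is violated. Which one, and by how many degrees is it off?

Perpendicular(VG, GR) — off by 3.10°.

H = (0.00, 0.00) ✓; HV at 54.00° ✓; |HV| = 39.20 ✓; ∠HVG = 94.20° ✓; |VG| = 39.30 ✓; ∠(VG, GR) = 93.10° ✗; |GR| = 17.40 ✓.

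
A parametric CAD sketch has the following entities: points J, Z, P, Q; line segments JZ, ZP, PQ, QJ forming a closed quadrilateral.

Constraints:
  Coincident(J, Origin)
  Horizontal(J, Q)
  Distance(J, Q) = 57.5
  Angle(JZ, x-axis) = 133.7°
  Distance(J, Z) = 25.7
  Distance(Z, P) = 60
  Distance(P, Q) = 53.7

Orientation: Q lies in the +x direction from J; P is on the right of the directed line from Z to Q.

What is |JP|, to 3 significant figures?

35.2

J is at the origin; JQ is horizontal with |JQ| = 57.5 and Q in +x, so Q = (57.5, 0). JZ runs at 133.7° with |JZ| = 25.7, so Z = (-17.8, 18.6). P is determined by |ZP| = 60.0 and |PQ| = 53.7 together: it lies at the intersection of circle(Z, 60.0) and circle(Q, 53.7). With |ZQ| = 77.5, the foot of the radical line on ZQ is 43.4 from Z and the perpendicular offset is √(60.0² − 43.4²) = 41.5. Taking the right-of-ZQ solution: P = (14.4, -32.1).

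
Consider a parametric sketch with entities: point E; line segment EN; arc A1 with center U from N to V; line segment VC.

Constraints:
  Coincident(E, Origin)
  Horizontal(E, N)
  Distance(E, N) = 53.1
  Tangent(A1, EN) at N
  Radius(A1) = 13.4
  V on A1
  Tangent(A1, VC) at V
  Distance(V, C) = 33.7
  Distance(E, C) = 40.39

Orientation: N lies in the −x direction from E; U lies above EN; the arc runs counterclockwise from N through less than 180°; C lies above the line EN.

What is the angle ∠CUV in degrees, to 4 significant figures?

68.32°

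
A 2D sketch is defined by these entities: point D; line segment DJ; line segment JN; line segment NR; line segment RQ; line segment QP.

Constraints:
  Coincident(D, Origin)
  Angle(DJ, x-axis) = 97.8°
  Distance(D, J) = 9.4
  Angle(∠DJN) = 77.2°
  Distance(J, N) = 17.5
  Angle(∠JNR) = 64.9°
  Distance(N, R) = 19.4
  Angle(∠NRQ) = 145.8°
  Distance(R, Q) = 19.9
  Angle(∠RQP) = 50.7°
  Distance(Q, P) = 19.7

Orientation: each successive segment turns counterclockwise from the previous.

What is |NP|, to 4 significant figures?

23.87

D is at the origin; DJ runs at 97.8° with length 9.4, so J = (-1.276, 9.313). ∠DJN = 77.2° gives JN at -159.4° from the x-axis; with |JN| = 17.5, N = (-17.66, 3.156). ∠JNR = 64.9° gives NR at -44.30° from the x-axis; with |NR| = 19.4, R = (-3.772, -10.39). ∠NRQ = 145.8° gives RQ at -10.10° from the x-axis; with |RQ| = 19.9, Q = (15.82, -13.88). ∠RQP = 50.7° gives QP at 119.2° from the x-axis; with |QP| = 19.7, P = (6.208, 3.313). Then |NP| = |P − N| = 23.87.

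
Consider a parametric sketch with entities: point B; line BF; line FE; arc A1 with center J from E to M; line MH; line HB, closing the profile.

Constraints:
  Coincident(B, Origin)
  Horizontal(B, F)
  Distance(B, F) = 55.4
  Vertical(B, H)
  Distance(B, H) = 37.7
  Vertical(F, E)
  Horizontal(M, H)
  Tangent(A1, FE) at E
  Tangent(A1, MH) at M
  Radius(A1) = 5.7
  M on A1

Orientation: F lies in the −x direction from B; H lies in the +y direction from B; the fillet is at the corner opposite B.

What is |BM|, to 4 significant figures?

62.38

B is at the origin; B and F share the same y with |BF| = 55.4 and F on the −x side, so F = (-55.40, 0.000). BH is vertical with |BH| = 37.7 and H on the +y side, so H = (0.000, 37.70). The virtual corner opposite B is at (-55.40, 37.70). The tangent condition forces JE to be normal to FE and A1 meets MH tangentially, so JM is at right angles to MH, with radius 5.7, so the center J sits 5.7 in from both sides at J = (-49.70, 32.00). That places the tangent points at E = (-55.40, 32.00) on FE and M = (-49.70, 37.70) on MH. Then |BM| = |M − B| = 62.38.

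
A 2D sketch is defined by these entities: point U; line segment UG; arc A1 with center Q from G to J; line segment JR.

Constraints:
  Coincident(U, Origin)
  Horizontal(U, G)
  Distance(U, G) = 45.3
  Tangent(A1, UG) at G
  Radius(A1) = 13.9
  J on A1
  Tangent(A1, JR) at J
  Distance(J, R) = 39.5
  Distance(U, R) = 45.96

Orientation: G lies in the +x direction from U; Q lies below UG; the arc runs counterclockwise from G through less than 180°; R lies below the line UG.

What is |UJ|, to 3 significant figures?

33.7

U is at the origin; U and G share the same y with |UG| = 45.3 and G on the +x side, so G = (45.3, 0.00). Since A1 is tangent to UG there, QG ⟂ UG, so Q = G + (0, -13.9) = (45.3, -13.9). Since QJ ⟂ JR (tangency), |QR| = √(13.9² + 39.5²) = 41.9 regardless of where J sits on A1. So R lies on both circle(U, 45.96) and circle(Q, 41.9); the below-UG intersection is R = (15.5, -43.3). J is the foot of the tangent from R: J = (32.8, -7.79).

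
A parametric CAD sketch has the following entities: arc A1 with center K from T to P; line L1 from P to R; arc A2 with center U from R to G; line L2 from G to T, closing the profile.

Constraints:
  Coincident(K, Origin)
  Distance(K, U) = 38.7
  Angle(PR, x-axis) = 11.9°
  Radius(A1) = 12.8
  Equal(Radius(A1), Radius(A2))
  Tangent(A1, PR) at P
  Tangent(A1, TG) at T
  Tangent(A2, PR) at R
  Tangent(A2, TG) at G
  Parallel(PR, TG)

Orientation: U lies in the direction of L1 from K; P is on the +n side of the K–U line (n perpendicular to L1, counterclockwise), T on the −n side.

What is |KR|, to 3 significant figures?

40.8

The slot axis is L1's direction at 11.9°, so u = (cos 11.9°, sin 11.9°) = (0.979, 0.206) and n = (−sin 11.9°, cos 11.9°) = (-0.206, 0.979). K is at the origin and U lies 38.7 along u from K, so U = 38.7·u = (37.9, 7.98). Tangency of A1 to both parallel lines with radius 12.8 puts P and T at K ± 12.8·n: P = (-2.64, 12.5), T = (2.64, -12.5). Equal radii place R and G the same way about U: R = U + 12.8·n = (35.2, 20.5), G = U − 12.8·n = (40.5, -4.54). Then |KR| = |R − K| = 40.8.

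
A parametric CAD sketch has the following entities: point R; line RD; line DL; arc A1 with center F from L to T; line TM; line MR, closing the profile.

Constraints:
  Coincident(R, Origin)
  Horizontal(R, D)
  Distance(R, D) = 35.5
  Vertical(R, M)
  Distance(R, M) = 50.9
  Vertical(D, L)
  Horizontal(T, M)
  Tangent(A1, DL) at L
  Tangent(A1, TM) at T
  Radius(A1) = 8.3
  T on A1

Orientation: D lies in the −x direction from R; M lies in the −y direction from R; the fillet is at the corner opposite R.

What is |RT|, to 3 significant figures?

57.7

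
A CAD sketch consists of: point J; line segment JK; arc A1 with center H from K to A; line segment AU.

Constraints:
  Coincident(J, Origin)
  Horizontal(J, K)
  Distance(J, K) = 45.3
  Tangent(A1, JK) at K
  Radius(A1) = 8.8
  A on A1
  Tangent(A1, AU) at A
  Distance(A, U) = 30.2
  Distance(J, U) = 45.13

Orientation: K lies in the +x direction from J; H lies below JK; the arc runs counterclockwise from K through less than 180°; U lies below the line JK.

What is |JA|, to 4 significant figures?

37.40

Checks: ∠(HK, KJ) = 90.00° ✓; |HK| = 8.800 ✓; |HA| = 8.800 ✓; ∠(HA, AU) = 90.00° ✓; |AU| = 30.20 ✓; |JU| = 45.13 ✓.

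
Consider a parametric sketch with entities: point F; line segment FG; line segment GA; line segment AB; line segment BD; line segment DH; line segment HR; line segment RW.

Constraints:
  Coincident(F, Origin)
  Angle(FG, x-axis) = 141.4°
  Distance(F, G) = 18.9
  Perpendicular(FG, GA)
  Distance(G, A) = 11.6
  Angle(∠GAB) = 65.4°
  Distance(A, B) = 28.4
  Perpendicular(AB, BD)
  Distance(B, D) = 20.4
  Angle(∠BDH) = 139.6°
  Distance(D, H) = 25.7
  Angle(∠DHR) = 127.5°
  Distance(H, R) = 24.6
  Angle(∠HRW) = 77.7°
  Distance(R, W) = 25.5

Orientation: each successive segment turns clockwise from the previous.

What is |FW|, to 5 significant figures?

30.388

F is at the origin; FG runs at 141.4° with length 18.9, so G = (-14.771, 11.791). The perpendicularity gives GA at right angles to FG, so GA runs at 51.400°; with |GA| = 11.6, A = (-7.5337, 20.857). ∠GAB = 65.4° gives AB at -63.200° from the x-axis; with |AB| = 28.4, B = (5.2712, -4.4925). AB ⟂ BD, so BD runs at -153.20°; with |BD| = 20.4, D = (-12.938, -13.690). ∠BDH = 139.6° gives DH at 166.40° from the x-axis; with |DH| = 25.7, H = (-37.917, -7.6472). ∠DHR = 127.5° gives HR at 113.90° from the x-axis; with |HR| = 24.6, R = (-47.883, 14.843). ∠HRW = 77.7° gives RW at 11.600° from the x-axis; with |RW| = 25.5, W = (-22.904, 19.971). Then |FW| = |W − F| = 30.388.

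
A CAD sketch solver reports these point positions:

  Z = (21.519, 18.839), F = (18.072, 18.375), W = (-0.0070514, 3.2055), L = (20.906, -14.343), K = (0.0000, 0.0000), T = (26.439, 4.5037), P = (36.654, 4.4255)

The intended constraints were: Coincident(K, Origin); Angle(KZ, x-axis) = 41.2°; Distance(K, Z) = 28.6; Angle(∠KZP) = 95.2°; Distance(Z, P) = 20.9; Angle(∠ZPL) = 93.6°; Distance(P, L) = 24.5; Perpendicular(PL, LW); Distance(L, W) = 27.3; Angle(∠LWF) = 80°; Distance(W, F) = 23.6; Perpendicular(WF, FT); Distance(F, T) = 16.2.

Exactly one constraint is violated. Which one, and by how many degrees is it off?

Perpendicular(WF, FT) — off by 8.90°.

K = (0.00, 0.00) ✓; KZ at 41.20° ✓; |KZ| = 28.60 ✓; ∠KZP = 95.20° ✓; |ZP| = 20.90 ✓; ∠ZPL = 93.60° ✓; |PL| = 24.50 ✓; ∠(PL, LW) = 90.00° ✓; |LW| = 27.30 ✓; ∠LWF = 80.00° ✓; |WF| = 23.60 ✓; ∠(WF, FT) = 98.90° ✗; |FT| = 16.20 ✓.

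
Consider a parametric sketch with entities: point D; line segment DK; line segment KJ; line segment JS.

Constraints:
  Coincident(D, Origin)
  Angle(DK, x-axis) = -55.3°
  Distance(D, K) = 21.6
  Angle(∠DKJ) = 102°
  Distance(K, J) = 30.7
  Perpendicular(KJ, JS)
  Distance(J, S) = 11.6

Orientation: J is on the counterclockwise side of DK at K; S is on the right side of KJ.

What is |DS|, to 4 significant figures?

48.06

D is at the origin; DK runs at -55.3° with length 21.6, so K = 21.6·(cos -55.3°, sin -55.3°) = (12.30, -17.76). ∠DKJ = 102.0°, so KJ runs at -55.3° + (180° − 102.0°) = 22.70° from the x-axis; with |KJ| = 30.7, J = K + 30.7·(cos 22.70°, sin 22.70°) = (40.62, -5.911). KJ ⟂ JS; with |JS| = 11.6 on the right of KJ, S = J + 11.6·(0.3859, -0.9225) = (45.09, -16.61). Then |DS| = |S − D| = 48.06.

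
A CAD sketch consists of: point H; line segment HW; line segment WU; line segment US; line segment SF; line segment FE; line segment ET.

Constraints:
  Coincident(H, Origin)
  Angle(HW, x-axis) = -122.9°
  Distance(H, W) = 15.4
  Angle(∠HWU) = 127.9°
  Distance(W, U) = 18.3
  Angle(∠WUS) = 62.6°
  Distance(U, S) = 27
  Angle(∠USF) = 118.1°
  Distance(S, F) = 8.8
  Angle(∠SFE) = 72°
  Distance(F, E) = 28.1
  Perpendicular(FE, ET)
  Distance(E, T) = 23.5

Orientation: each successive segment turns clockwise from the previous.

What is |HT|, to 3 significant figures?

38.2

H is at the origin; HW runs at -122.9° with length 15.4, so W = (-8.36, -12.9). ∠HWU = 127.9° gives WU at -175° from the x-axis; with |WU| = 18.3, U = (-26.6, -14.5). ∠WUS = 62.6° gives US at 67.6° from the x-axis; with |US| = 27.0, S = (-16.3, 10.4). ∠USF = 118.1° gives SF at 5.70° from the x-axis; with |SF| = 8.8, F = (-7.55, 11.3). ∠SFE = 72.0° gives FE at -102° from the x-axis; with |FE| = 28.1, E = (-13.5, -16.1). FE ⟂ ET, so ET runs at 168°; with |ET| = 23.5, T = (-36.5, -11.1). Then |HT| = |T − H| = 38.2.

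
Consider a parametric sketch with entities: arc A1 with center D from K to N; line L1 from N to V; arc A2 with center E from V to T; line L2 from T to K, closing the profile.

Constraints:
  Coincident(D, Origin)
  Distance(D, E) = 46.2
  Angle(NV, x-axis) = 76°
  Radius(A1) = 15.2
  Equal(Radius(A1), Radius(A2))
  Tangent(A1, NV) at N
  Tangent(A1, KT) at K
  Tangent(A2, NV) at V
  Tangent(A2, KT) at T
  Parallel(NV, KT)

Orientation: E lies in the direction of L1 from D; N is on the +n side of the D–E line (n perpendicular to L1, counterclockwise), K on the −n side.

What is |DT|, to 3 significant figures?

48.6

The slot axis is L1's direction at 76.0°, so u = (cos 76.0°, sin 76.0°) = (0.242, 0.970) and n = (−sin 76.0°, cos 76.0°) = (-0.970, 0.242). D is at the origin and E lies 46.2 along u from D, so E = 46.2·u = (11.2, 44.8). Tangency of A1 to both parallel lines with radius 15.2 puts N and K at D ± 15.2·n: N = (-14.7, 3.68), K = (14.7, -3.68). Equal radii place V and T the same way about E: V = E + 15.2·n = (-3.57, 48.5), T = E − 15.2·n = (25.9, 41.2). Then |DT| = |T − D| = 48.6.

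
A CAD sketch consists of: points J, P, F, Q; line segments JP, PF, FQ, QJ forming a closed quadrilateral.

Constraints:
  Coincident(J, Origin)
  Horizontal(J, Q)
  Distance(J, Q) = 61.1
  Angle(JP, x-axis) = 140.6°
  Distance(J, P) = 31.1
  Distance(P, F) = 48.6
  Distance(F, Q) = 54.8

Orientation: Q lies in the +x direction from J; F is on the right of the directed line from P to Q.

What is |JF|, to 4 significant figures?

18.36

J is at the origin; JQ is horizontal with |JQ| = 61.1 and Q in +x, so Q = (61.1, 0). JP runs at 140.6° with |JP| = 31.1, so P = (-24.03, 19.74). F is determined by |PF| = 48.6 and |FQ| = 54.8 together: it lies at the intersection of circle(P, 48.6) and circle(Q, 54.8). With |PQ| = 87.39, the foot of the radical line on PQ is 40.03 from P and the perpendicular offset is √(48.6² − 40.03²) = 27.56. Taking the right-of-PQ solution: F = (8.735, -16.15).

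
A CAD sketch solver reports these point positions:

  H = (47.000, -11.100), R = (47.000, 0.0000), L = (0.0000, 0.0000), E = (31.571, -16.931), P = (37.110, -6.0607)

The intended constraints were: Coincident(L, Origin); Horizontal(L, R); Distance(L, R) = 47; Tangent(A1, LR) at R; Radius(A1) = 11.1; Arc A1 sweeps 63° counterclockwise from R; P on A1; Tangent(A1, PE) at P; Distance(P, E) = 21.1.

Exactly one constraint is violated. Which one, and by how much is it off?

Distance(P, E) = 21.1 — off by 8.90.

L = (0.00, 0.00) ✓; L.y = 0.00, R.y = 0.00 ✓; |LR| = 47.00 ✓; ∠(HR, RL) = 90.00° ✓; |HR| = 11.10 ✓; bearing(H→P) − bearing(H→R) = 63.00° ✓; |HP| = 11.10 ✓; ∠(HP, PE) = 90.00° ✓; |PE| = 12.20 ✗.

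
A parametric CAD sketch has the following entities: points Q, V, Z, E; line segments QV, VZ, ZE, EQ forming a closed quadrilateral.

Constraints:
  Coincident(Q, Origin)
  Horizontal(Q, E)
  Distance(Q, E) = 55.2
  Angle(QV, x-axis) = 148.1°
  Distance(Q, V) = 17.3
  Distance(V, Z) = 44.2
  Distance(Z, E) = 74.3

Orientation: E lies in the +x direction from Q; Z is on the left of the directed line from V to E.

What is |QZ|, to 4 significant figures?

50.56

Checks: |VZ| = 44.20 ✓; |ZE| = 74.30 ✓.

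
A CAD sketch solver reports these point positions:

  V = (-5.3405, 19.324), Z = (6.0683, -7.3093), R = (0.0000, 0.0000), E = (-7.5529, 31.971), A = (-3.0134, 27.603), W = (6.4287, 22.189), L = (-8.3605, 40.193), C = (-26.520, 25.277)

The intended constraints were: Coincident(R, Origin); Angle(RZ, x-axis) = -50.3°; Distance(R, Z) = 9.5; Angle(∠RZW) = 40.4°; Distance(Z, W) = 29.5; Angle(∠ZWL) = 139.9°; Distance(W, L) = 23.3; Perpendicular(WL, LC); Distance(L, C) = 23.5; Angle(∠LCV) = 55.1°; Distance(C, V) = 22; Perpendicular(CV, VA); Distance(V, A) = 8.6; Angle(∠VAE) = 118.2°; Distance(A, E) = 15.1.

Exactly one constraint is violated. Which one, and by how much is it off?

Distance(A, E) = 15.1 — off by 8.80.

R = (0.00, 0.00) ✓; RZ at -50.30° ✓; |RZ| = 9.500 ✓; ∠RZW = 40.40° ✓; |ZW| = 29.50 ✓; ∠ZWL = 139.9° ✓; |WL| = 23.30 ✓; ∠(WL, LC) = 90.00° ✓; |LC| = 23.50 ✓; ∠LCV = 55.10° ✓; |CV| = 22.00 ✓; ∠(CV, VA) = 90.00° ✓; |VA| = 8.600 ✓; ∠VAE = 118.2° ✓; |AE| = 6.300 ✗.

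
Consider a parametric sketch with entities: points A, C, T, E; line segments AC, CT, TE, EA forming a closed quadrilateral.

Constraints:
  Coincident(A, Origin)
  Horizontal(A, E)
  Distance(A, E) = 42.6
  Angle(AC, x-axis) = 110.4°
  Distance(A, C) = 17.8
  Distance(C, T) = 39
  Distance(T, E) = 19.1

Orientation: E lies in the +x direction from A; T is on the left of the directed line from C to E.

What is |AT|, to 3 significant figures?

36.7

A is at the origin; AE is horizontal with |AE| = 42.6 and E in +x, so E = (42.6, 0). AC runs at 110.4° with |AC| = 17.8, so C = (-6.20, 16.7). T is determined by |CT| = 39.0 and |TE| = 19.1 together: it lies at the intersection of circle(C, 39.0) and circle(E, 19.1). With |CE| = 51.6, the foot of the radical line on CE is 37.0 from C and the perpendicular offset is √(39.0² − 37.0²) = 12.3. Taking the left-of-CE solution: T = (32.8, 16.4).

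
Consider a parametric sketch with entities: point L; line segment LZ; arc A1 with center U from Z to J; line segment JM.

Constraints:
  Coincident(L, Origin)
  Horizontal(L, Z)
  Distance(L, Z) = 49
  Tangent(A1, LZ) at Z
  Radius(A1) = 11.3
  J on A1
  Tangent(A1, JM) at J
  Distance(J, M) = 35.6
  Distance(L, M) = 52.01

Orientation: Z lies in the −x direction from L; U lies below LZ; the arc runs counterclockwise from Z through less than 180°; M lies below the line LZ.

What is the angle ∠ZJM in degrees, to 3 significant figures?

110°

Checks: |UJ| = 11.30 ✓; ∠(UJ, JM) = 90.00° ✓; |JM| = 35.60 ✓; |LM| = 52.01 ✓.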